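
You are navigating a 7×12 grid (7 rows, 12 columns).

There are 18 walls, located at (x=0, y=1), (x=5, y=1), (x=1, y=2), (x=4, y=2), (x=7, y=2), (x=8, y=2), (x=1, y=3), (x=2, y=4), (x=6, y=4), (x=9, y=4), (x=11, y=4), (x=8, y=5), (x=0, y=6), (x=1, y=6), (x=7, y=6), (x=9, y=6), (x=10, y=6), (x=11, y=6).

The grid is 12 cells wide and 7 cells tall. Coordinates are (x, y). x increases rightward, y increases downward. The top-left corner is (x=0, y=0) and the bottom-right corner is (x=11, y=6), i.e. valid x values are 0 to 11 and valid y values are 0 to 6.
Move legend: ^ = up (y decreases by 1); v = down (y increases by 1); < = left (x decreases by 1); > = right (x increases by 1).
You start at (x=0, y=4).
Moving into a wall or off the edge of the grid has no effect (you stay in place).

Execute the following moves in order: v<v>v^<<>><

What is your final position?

Start: (x=0, y=4)
  v (down): (x=0, y=4) -> (x=0, y=5)
  < (left): blocked, stay at (x=0, y=5)
  v (down): blocked, stay at (x=0, y=5)
  > (right): (x=0, y=5) -> (x=1, y=5)
  v (down): blocked, stay at (x=1, y=5)
  ^ (up): (x=1, y=5) -> (x=1, y=4)
  < (left): (x=1, y=4) -> (x=0, y=4)
  < (left): blocked, stay at (x=0, y=4)
  > (right): (x=0, y=4) -> (x=1, y=4)
  > (right): blocked, stay at (x=1, y=4)
  < (left): (x=1, y=4) -> (x=0, y=4)
Final: (x=0, y=4)

Answer: Final position: (x=0, y=4)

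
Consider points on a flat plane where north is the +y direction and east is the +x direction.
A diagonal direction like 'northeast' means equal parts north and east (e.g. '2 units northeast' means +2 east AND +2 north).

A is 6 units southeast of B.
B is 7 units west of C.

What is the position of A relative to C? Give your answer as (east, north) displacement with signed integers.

Answer: A is at (east=-1, north=-6) relative to C.

Derivation:
Place C at the origin (east=0, north=0).
  B is 7 units west of C: delta (east=-7, north=+0); B at (east=-7, north=0).
  A is 6 units southeast of B: delta (east=+6, north=-6); A at (east=-1, north=-6).
Therefore A relative to C: (east=-1, north=-6).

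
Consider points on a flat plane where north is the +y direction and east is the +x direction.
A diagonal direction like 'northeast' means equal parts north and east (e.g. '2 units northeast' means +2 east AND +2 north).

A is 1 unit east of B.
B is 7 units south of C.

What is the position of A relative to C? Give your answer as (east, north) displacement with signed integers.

Place C at the origin (east=0, north=0).
  B is 7 units south of C: delta (east=+0, north=-7); B at (east=0, north=-7).
  A is 1 unit east of B: delta (east=+1, north=+0); A at (east=1, north=-7).
Therefore A relative to C: (east=1, north=-7).

Answer: A is at (east=1, north=-7) relative to C.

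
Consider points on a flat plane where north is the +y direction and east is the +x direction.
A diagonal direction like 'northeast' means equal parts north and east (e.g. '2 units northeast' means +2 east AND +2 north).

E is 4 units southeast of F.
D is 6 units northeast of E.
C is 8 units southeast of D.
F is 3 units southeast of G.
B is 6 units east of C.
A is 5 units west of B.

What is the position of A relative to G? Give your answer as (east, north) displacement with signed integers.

Place G at the origin (east=0, north=0).
  F is 3 units southeast of G: delta (east=+3, north=-3); F at (east=3, north=-3).
  E is 4 units southeast of F: delta (east=+4, north=-4); E at (east=7, north=-7).
  D is 6 units northeast of E: delta (east=+6, north=+6); D at (east=13, north=-1).
  C is 8 units southeast of D: delta (east=+8, north=-8); C at (east=21, north=-9).
  B is 6 units east of C: delta (east=+6, north=+0); B at (east=27, north=-9).
  A is 5 units west of B: delta (east=-5, north=+0); A at (east=22, north=-9).
Therefore A relative to G: (east=22, north=-9).

Answer: A is at (east=22, north=-9) relative to G.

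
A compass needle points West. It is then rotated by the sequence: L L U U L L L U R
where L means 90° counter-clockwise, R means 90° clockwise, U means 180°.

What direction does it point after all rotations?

Answer: Final heading: East

Derivation:
Start: West
  L (left (90° counter-clockwise)) -> South
  L (left (90° counter-clockwise)) -> East
  U (U-turn (180°)) -> West
  U (U-turn (180°)) -> East
  L (left (90° counter-clockwise)) -> North
  L (left (90° counter-clockwise)) -> West
  L (left (90° counter-clockwise)) -> South
  U (U-turn (180°)) -> North
  R (right (90° clockwise)) -> East
Final: East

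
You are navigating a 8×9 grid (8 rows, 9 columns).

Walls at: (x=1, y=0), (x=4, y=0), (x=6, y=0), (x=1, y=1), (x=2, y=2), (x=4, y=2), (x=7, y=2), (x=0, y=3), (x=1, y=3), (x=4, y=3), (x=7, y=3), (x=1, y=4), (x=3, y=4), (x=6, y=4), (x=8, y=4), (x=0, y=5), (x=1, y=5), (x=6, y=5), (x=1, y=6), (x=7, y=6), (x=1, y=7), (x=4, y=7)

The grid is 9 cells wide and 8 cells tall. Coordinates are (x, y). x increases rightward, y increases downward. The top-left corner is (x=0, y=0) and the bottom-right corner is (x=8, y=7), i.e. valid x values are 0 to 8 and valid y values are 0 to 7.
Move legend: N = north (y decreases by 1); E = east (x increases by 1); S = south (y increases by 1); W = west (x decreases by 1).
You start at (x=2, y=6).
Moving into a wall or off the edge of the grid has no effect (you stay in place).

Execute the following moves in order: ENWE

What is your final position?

Answer: Final position: (x=3, y=5)

Derivation:
Start: (x=2, y=6)
  E (east): (x=2, y=6) -> (x=3, y=6)
  N (north): (x=3, y=6) -> (x=3, y=5)
  W (west): (x=3, y=5) -> (x=2, y=5)
  E (east): (x=2, y=5) -> (x=3, y=5)
Final: (x=3, y=5)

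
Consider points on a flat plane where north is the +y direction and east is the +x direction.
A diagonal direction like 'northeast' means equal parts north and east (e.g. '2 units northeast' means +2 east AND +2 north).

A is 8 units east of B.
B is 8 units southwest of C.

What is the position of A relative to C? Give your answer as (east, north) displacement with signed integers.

Answer: A is at (east=0, north=-8) relative to C.

Derivation:
Place C at the origin (east=0, north=0).
  B is 8 units southwest of C: delta (east=-8, north=-8); B at (east=-8, north=-8).
  A is 8 units east of B: delta (east=+8, north=+0); A at (east=0, north=-8).
Therefore A relative to C: (east=0, north=-8).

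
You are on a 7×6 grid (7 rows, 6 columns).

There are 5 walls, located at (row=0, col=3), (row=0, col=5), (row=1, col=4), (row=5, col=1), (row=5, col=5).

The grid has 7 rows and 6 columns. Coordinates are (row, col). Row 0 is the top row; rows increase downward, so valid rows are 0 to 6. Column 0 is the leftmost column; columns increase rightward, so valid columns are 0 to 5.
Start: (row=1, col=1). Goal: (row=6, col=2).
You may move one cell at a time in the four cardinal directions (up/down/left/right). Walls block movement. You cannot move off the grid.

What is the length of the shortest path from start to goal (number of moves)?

Answer: Shortest path length: 6

Derivation:
BFS from (row=1, col=1) until reaching (row=6, col=2):
  Distance 0: (row=1, col=1)
  Distance 1: (row=0, col=1), (row=1, col=0), (row=1, col=2), (row=2, col=1)
  Distance 2: (row=0, col=0), (row=0, col=2), (row=1, col=3), (row=2, col=0), (row=2, col=2), (row=3, col=1)
  Distance 3: (row=2, col=3), (row=3, col=0), (row=3, col=2), (row=4, col=1)
  Distance 4: (row=2, col=4), (row=3, col=3), (row=4, col=0), (row=4, col=2)
  Distance 5: (row=2, col=5), (row=3, col=4), (row=4, col=3), (row=5, col=0), (row=5, col=2)
  Distance 6: (row=1, col=5), (row=3, col=5), (row=4, col=4), (row=5, col=3), (row=6, col=0), (row=6, col=2)  <- goal reached here
One shortest path (6 moves): (row=1, col=1) -> (row=1, col=2) -> (row=2, col=2) -> (row=3, col=2) -> (row=4, col=2) -> (row=5, col=2) -> (row=6, col=2)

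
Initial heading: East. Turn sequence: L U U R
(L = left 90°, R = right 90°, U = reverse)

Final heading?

Answer: Final heading: East

Derivation:
Start: East
  L (left (90° counter-clockwise)) -> North
  U (U-turn (180°)) -> South
  U (U-turn (180°)) -> North
  R (right (90° clockwise)) -> East
Final: East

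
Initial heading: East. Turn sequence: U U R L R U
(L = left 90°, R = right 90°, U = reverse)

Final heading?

Answer: Final heading: North

Derivation:
Start: East
  U (U-turn (180°)) -> West
  U (U-turn (180°)) -> East
  R (right (90° clockwise)) -> South
  L (left (90° counter-clockwise)) -> East
  R (right (90° clockwise)) -> South
  U (U-turn (180°)) -> North
Final: North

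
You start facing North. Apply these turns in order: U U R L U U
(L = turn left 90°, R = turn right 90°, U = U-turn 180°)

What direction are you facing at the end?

Answer: Final heading: North

Derivation:
Start: North
  U (U-turn (180°)) -> South
  U (U-turn (180°)) -> North
  R (right (90° clockwise)) -> East
  L (left (90° counter-clockwise)) -> North
  U (U-turn (180°)) -> South
  U (U-turn (180°)) -> North
Final: North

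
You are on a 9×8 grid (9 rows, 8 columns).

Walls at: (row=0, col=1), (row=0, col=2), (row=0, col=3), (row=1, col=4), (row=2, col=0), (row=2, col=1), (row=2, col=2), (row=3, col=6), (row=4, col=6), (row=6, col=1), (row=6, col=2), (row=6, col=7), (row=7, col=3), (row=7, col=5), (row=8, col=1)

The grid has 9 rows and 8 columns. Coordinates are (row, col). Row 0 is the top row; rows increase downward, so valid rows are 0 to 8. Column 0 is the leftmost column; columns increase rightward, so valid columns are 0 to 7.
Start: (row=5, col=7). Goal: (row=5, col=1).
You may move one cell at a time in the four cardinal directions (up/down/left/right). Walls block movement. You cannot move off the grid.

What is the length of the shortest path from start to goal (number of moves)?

Answer: Shortest path length: 6

Derivation:
BFS from (row=5, col=7) until reaching (row=5, col=1):
  Distance 0: (row=5, col=7)
  Distance 1: (row=4, col=7), (row=5, col=6)
  Distance 2: (row=3, col=7), (row=5, col=5), (row=6, col=6)
  Distance 3: (row=2, col=7), (row=4, col=5), (row=5, col=4), (row=6, col=5), (row=7, col=6)
  Distance 4: (row=1, col=7), (row=2, col=6), (row=3, col=5), (row=4, col=4), (row=5, col=3), (row=6, col=4), (row=7, col=7), (row=8, col=6)
  Distance 5: (row=0, col=7), (row=1, col=6), (row=2, col=5), (row=3, col=4), (row=4, col=3), (row=5, col=2), (row=6, col=3), (row=7, col=4), (row=8, col=5), (row=8, col=7)
  Distance 6: (row=0, col=6), (row=1, col=5), (row=2, col=4), (row=3, col=3), (row=4, col=2), (row=5, col=1), (row=8, col=4)  <- goal reached here
One shortest path (6 moves): (row=5, col=7) -> (row=5, col=6) -> (row=5, col=5) -> (row=5, col=4) -> (row=5, col=3) -> (row=5, col=2) -> (row=5, col=1)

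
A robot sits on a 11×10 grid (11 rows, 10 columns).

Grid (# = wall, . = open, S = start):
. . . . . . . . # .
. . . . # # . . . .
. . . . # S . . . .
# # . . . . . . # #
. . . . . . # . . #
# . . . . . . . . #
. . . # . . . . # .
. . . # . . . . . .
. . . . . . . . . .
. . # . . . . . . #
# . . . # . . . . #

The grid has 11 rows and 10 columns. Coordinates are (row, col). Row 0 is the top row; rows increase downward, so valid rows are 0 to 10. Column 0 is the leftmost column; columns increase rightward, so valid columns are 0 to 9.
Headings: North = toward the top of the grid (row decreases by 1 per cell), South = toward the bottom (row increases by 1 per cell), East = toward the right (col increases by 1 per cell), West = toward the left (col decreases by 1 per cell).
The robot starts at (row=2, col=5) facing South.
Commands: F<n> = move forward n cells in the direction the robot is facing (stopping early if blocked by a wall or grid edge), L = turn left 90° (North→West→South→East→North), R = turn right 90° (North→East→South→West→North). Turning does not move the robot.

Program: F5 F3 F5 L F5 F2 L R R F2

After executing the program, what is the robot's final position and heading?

Start: (row=2, col=5), facing South
  F5: move forward 5, now at (row=7, col=5)
  F3: move forward 3, now at (row=10, col=5)
  F5: move forward 0/5 (blocked), now at (row=10, col=5)
  L: turn left, now facing East
  F5: move forward 3/5 (blocked), now at (row=10, col=8)
  F2: move forward 0/2 (blocked), now at (row=10, col=8)
  L: turn left, now facing North
  R: turn right, now facing East
  R: turn right, now facing South
  F2: move forward 0/2 (blocked), now at (row=10, col=8)
Final: (row=10, col=8), facing South

Answer: Final position: (row=10, col=8), facing South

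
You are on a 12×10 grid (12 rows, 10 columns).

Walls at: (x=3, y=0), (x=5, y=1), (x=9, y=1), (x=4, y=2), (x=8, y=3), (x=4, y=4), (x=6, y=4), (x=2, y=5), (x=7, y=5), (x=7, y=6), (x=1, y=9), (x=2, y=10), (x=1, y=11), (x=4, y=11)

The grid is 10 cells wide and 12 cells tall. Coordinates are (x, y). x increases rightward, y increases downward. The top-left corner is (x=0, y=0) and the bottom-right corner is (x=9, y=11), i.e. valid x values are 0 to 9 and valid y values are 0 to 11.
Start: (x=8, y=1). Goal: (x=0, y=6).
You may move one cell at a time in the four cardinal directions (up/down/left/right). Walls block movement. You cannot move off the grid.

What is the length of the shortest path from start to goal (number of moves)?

BFS from (x=8, y=1) until reaching (x=0, y=6):
  Distance 0: (x=8, y=1)
  Distance 1: (x=8, y=0), (x=7, y=1), (x=8, y=2)
  Distance 2: (x=7, y=0), (x=9, y=0), (x=6, y=1), (x=7, y=2), (x=9, y=2)
  Distance 3: (x=6, y=0), (x=6, y=2), (x=7, y=3), (x=9, y=3)
  Distance 4: (x=5, y=0), (x=5, y=2), (x=6, y=3), (x=7, y=4), (x=9, y=4)
  Distance 5: (x=4, y=0), (x=5, y=3), (x=8, y=4), (x=9, y=5)
  Distance 6: (x=4, y=1), (x=4, y=3), (x=5, y=4), (x=8, y=5), (x=9, y=6)
  Distance 7: (x=3, y=1), (x=3, y=3), (x=5, y=5), (x=8, y=6), (x=9, y=7)
  Distance 8: (x=2, y=1), (x=3, y=2), (x=2, y=3), (x=3, y=4), (x=4, y=5), (x=6, y=5), (x=5, y=6), (x=8, y=7), (x=9, y=8)
  Distance 9: (x=2, y=0), (x=1, y=1), (x=2, y=2), (x=1, y=3), (x=2, y=4), (x=3, y=5), (x=4, y=6), (x=6, y=6), (x=5, y=7), (x=7, y=7), (x=8, y=8), (x=9, y=9)
  Distance 10: (x=1, y=0), (x=0, y=1), (x=1, y=2), (x=0, y=3), (x=1, y=4), (x=3, y=6), (x=4, y=7), (x=6, y=7), (x=5, y=8), (x=7, y=8), (x=8, y=9), (x=9, y=10)
  Distance 11: (x=0, y=0), (x=0, y=2), (x=0, y=4), (x=1, y=5), (x=2, y=6), (x=3, y=7), (x=4, y=8), (x=6, y=8), (x=5, y=9), (x=7, y=9), (x=8, y=10), (x=9, y=11)
  Distance 12: (x=0, y=5), (x=1, y=6), (x=2, y=7), (x=3, y=8), (x=4, y=9), (x=6, y=9), (x=5, y=10), (x=7, y=10), (x=8, y=11)
  Distance 13: (x=0, y=6), (x=1, y=7), (x=2, y=8), (x=3, y=9), (x=4, y=10), (x=6, y=10), (x=5, y=11), (x=7, y=11)  <- goal reached here
One shortest path (13 moves): (x=8, y=1) -> (x=7, y=1) -> (x=6, y=1) -> (x=6, y=2) -> (x=5, y=2) -> (x=5, y=3) -> (x=4, y=3) -> (x=3, y=3) -> (x=2, y=3) -> (x=1, y=3) -> (x=0, y=3) -> (x=0, y=4) -> (x=0, y=5) -> (x=0, y=6)

Answer: Shortest path length: 13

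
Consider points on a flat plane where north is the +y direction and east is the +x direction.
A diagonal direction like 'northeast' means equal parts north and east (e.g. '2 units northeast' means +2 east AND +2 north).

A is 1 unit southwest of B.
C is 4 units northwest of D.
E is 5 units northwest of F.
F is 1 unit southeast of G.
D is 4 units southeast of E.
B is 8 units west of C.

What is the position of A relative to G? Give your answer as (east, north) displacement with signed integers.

Place G at the origin (east=0, north=0).
  F is 1 unit southeast of G: delta (east=+1, north=-1); F at (east=1, north=-1).
  E is 5 units northwest of F: delta (east=-5, north=+5); E at (east=-4, north=4).
  D is 4 units southeast of E: delta (east=+4, north=-4); D at (east=0, north=0).
  C is 4 units northwest of D: delta (east=-4, north=+4); C at (east=-4, north=4).
  B is 8 units west of C: delta (east=-8, north=+0); B at (east=-12, north=4).
  A is 1 unit southwest of B: delta (east=-1, north=-1); A at (east=-13, north=3).
Therefore A relative to G: (east=-13, north=3).

Answer: A is at (east=-13, north=3) relative to G.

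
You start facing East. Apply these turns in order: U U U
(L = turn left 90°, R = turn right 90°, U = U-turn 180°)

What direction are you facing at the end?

Answer: Final heading: West

Derivation:
Start: East
  U (U-turn (180°)) -> West
  U (U-turn (180°)) -> East
  U (U-turn (180°)) -> West
Final: West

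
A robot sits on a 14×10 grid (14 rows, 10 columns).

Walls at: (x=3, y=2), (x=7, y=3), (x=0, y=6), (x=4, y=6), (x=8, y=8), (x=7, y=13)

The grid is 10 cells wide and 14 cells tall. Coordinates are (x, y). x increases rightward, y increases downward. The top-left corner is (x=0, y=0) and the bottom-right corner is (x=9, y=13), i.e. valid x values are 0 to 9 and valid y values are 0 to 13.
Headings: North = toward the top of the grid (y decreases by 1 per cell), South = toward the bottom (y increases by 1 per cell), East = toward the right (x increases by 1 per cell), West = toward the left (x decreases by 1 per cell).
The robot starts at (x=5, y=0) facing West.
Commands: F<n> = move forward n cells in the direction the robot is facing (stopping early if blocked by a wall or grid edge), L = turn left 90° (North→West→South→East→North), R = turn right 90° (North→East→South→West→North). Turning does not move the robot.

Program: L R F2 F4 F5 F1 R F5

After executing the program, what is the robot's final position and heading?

Start: (x=5, y=0), facing West
  L: turn left, now facing South
  R: turn right, now facing West
  F2: move forward 2, now at (x=3, y=0)
  F4: move forward 3/4 (blocked), now at (x=0, y=0)
  F5: move forward 0/5 (blocked), now at (x=0, y=0)
  F1: move forward 0/1 (blocked), now at (x=0, y=0)
  R: turn right, now facing North
  F5: move forward 0/5 (blocked), now at (x=0, y=0)
Final: (x=0, y=0), facing North

Answer: Final position: (x=0, y=0), facing North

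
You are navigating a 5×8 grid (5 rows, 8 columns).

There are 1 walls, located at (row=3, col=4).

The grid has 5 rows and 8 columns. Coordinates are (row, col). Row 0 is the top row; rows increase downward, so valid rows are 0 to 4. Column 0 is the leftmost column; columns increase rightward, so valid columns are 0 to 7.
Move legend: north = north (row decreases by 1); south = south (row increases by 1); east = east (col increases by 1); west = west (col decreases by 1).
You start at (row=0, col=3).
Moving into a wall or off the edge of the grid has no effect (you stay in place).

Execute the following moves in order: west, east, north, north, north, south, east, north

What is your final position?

Start: (row=0, col=3)
  west (west): (row=0, col=3) -> (row=0, col=2)
  east (east): (row=0, col=2) -> (row=0, col=3)
  [×3]north (north): blocked, stay at (row=0, col=3)
  south (south): (row=0, col=3) -> (row=1, col=3)
  east (east): (row=1, col=3) -> (row=1, col=4)
  north (north): (row=1, col=4) -> (row=0, col=4)
Final: (row=0, col=4)

Answer: Final position: (row=0, col=4)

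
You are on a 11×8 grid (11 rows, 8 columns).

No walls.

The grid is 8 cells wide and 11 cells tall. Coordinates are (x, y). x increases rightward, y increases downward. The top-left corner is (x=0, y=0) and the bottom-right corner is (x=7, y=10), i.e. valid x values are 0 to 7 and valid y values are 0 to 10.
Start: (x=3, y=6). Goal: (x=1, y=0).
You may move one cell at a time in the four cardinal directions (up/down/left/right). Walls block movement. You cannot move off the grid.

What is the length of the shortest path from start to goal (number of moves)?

Answer: Shortest path length: 8

Derivation:
BFS from (x=3, y=6) until reaching (x=1, y=0):
  Distance 0: (x=3, y=6)
  Distance 1: (x=3, y=5), (x=2, y=6), (x=4, y=6), (x=3, y=7)
  Distance 2: (x=3, y=4), (x=2, y=5), (x=4, y=5), (x=1, y=6), (x=5, y=6), (x=2, y=7), (x=4, y=7), (x=3, y=8)
  Distance 3: (x=3, y=3), (x=2, y=4), (x=4, y=4), (x=1, y=5), (x=5, y=5), (x=0, y=6), (x=6, y=6), (x=1, y=7), (x=5, y=7), (x=2, y=8), (x=4, y=8), (x=3, y=9)
  Distance 4: (x=3, y=2), (x=2, y=3), (x=4, y=3), (x=1, y=4), (x=5, y=4), (x=0, y=5), (x=6, y=5), (x=7, y=6), (x=0, y=7), (x=6, y=7), (x=1, y=8), (x=5, y=8), (x=2, y=9), (x=4, y=9), (x=3, y=10)
  Distance 5: (x=3, y=1), (x=2, y=2), (x=4, y=2), (x=1, y=3), (x=5, y=3), (x=0, y=4), (x=6, y=4), (x=7, y=5), (x=7, y=7), (x=0, y=8), (x=6, y=8), (x=1, y=9), (x=5, y=9), (x=2, y=10), (x=4, y=10)
  Distance 6: (x=3, y=0), (x=2, y=1), (x=4, y=1), (x=1, y=2), (x=5, y=2), (x=0, y=3), (x=6, y=3), (x=7, y=4), (x=7, y=8), (x=0, y=9), (x=6, y=9), (x=1, y=10), (x=5, y=10)
  Distance 7: (x=2, y=0), (x=4, y=0), (x=1, y=1), (x=5, y=1), (x=0, y=2), (x=6, y=2), (x=7, y=3), (x=7, y=9), (x=0, y=10), (x=6, y=10)
  Distance 8: (x=1, y=0), (x=5, y=0), (x=0, y=1), (x=6, y=1), (x=7, y=2), (x=7, y=10)  <- goal reached here
One shortest path (8 moves): (x=3, y=6) -> (x=2, y=6) -> (x=1, y=6) -> (x=1, y=5) -> (x=1, y=4) -> (x=1, y=3) -> (x=1, y=2) -> (x=1, y=1) -> (x=1, y=0)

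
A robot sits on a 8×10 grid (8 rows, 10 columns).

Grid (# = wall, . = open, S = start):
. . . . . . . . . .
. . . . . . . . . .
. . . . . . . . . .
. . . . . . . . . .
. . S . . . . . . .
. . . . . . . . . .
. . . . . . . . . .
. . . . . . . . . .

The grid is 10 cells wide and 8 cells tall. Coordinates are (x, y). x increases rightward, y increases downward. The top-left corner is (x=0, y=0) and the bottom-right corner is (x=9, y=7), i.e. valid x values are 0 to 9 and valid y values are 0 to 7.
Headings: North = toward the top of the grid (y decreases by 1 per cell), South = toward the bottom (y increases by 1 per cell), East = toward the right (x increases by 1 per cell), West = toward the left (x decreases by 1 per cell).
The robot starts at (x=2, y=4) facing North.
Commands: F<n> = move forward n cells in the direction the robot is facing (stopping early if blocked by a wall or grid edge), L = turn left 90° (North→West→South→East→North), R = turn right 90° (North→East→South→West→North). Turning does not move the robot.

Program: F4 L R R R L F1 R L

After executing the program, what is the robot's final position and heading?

Answer: Final position: (x=3, y=0), facing East

Derivation:
Start: (x=2, y=4), facing North
  F4: move forward 4, now at (x=2, y=0)
  L: turn left, now facing West
  R: turn right, now facing North
  R: turn right, now facing East
  R: turn right, now facing South
  L: turn left, now facing East
  F1: move forward 1, now at (x=3, y=0)
  R: turn right, now facing South
  L: turn left, now facing East
Final: (x=3, y=0), facing East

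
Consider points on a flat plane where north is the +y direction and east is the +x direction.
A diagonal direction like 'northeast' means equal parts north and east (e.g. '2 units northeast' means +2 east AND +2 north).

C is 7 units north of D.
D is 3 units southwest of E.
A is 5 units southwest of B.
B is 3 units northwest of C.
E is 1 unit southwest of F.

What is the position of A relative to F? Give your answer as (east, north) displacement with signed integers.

Place F at the origin (east=0, north=0).
  E is 1 unit southwest of F: delta (east=-1, north=-1); E at (east=-1, north=-1).
  D is 3 units southwest of E: delta (east=-3, north=-3); D at (east=-4, north=-4).
  C is 7 units north of D: delta (east=+0, north=+7); C at (east=-4, north=3).
  B is 3 units northwest of C: delta (east=-3, north=+3); B at (east=-7, north=6).
  A is 5 units southwest of B: delta (east=-5, north=-5); A at (east=-12, north=1).
Therefore A relative to F: (east=-12, north=1).

Answer: A is at (east=-12, north=1) relative to F.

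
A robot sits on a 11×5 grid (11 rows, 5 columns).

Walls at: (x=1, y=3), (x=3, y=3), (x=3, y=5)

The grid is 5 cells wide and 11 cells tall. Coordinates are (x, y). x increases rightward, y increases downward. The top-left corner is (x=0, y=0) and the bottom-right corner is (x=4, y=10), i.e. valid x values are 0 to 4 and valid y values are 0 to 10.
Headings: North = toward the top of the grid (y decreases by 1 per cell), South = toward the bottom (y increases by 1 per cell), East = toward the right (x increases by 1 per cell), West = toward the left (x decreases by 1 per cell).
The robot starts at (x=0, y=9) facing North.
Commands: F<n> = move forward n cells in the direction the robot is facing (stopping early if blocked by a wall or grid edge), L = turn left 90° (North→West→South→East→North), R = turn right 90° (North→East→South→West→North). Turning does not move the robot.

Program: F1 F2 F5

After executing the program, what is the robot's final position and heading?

Start: (x=0, y=9), facing North
  F1: move forward 1, now at (x=0, y=8)
  F2: move forward 2, now at (x=0, y=6)
  F5: move forward 5, now at (x=0, y=1)
Final: (x=0, y=1), facing North

Answer: Final position: (x=0, y=1), facing North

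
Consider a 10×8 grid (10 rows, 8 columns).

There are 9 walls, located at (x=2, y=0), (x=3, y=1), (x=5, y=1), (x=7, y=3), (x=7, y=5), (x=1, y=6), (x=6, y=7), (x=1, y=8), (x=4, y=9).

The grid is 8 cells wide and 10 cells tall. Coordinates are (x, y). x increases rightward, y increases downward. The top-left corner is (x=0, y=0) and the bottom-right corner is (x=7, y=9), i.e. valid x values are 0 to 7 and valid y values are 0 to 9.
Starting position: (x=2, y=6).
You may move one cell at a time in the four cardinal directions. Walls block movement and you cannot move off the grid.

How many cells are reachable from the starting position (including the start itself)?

Answer: Reachable cells: 71

Derivation:
BFS flood-fill from (x=2, y=6):
  Distance 0: (x=2, y=6)
  Distance 1: (x=2, y=5), (x=3, y=6), (x=2, y=7)
  Distance 2: (x=2, y=4), (x=1, y=5), (x=3, y=5), (x=4, y=6), (x=1, y=7), (x=3, y=7), (x=2, y=8)
  Distance 3: (x=2, y=3), (x=1, y=4), (x=3, y=4), (x=0, y=5), (x=4, y=5), (x=5, y=6), (x=0, y=7), (x=4, y=7), (x=3, y=8), (x=2, y=9)
  Distance 4: (x=2, y=2), (x=1, y=3), (x=3, y=3), (x=0, y=4), (x=4, y=4), (x=5, y=5), (x=0, y=6), (x=6, y=6), (x=5, y=7), (x=0, y=8), (x=4, y=8), (x=1, y=9), (x=3, y=9)
  Distance 5: (x=2, y=1), (x=1, y=2), (x=3, y=2), (x=0, y=3), (x=4, y=3), (x=5, y=4), (x=6, y=5), (x=7, y=6), (x=5, y=8), (x=0, y=9)
  Distance 6: (x=1, y=1), (x=0, y=2), (x=4, y=2), (x=5, y=3), (x=6, y=4), (x=7, y=7), (x=6, y=8), (x=5, y=9)
  Distance 7: (x=1, y=0), (x=0, y=1), (x=4, y=1), (x=5, y=2), (x=6, y=3), (x=7, y=4), (x=7, y=8), (x=6, y=9)
  Distance 8: (x=0, y=0), (x=4, y=0), (x=6, y=2), (x=7, y=9)
  Distance 9: (x=3, y=0), (x=5, y=0), (x=6, y=1), (x=7, y=2)
  Distance 10: (x=6, y=0), (x=7, y=1)
  Distance 11: (x=7, y=0)
Total reachable: 71 (grid has 71 open cells total)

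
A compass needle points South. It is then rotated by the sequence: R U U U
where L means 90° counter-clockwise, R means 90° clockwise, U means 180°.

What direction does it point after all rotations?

Start: South
  R (right (90° clockwise)) -> West
  U (U-turn (180°)) -> East
  U (U-turn (180°)) -> West
  U (U-turn (180°)) -> East
Final: East

Answer: Final heading: East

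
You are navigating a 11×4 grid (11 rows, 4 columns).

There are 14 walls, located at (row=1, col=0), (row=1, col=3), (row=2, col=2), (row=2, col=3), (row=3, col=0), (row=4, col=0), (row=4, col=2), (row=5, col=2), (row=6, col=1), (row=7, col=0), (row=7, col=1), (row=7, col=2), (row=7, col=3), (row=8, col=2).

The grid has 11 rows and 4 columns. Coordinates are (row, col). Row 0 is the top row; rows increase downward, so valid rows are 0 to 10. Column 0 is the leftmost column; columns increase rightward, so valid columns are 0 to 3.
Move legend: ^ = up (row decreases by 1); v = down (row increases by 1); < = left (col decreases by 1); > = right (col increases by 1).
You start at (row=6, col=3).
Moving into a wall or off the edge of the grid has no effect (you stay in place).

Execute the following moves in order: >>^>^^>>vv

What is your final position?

Start: (row=6, col=3)
  > (right): blocked, stay at (row=6, col=3)
  > (right): blocked, stay at (row=6, col=3)
  ^ (up): (row=6, col=3) -> (row=5, col=3)
  > (right): blocked, stay at (row=5, col=3)
  ^ (up): (row=5, col=3) -> (row=4, col=3)
  ^ (up): (row=4, col=3) -> (row=3, col=3)
  > (right): blocked, stay at (row=3, col=3)
  > (right): blocked, stay at (row=3, col=3)
  v (down): (row=3, col=3) -> (row=4, col=3)
  v (down): (row=4, col=3) -> (row=5, col=3)
Final: (row=5, col=3)

Answer: Final position: (row=5, col=3)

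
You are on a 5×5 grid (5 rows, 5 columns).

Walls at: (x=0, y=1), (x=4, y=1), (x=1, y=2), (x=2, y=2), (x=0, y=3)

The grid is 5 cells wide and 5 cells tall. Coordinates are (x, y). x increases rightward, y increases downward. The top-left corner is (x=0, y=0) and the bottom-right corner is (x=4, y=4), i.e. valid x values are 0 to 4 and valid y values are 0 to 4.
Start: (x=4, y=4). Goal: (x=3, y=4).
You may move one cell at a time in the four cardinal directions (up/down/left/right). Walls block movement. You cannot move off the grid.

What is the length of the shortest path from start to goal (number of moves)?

BFS from (x=4, y=4) until reaching (x=3, y=4):
  Distance 0: (x=4, y=4)
  Distance 1: (x=4, y=3), (x=3, y=4)  <- goal reached here
One shortest path (1 moves): (x=4, y=4) -> (x=3, y=4)

Answer: Shortest path length: 1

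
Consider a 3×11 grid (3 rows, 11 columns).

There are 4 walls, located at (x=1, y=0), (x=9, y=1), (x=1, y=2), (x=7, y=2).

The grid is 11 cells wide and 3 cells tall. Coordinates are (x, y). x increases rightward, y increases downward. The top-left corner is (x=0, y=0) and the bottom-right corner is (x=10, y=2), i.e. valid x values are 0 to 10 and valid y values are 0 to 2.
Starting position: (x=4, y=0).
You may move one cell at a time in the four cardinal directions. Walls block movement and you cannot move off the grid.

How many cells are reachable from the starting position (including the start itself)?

BFS flood-fill from (x=4, y=0):
  Distance 0: (x=4, y=0)
  Distance 1: (x=3, y=0), (x=5, y=0), (x=4, y=1)
  Distance 2: (x=2, y=0), (x=6, y=0), (x=3, y=1), (x=5, y=1), (x=4, y=2)
  Distance 3: (x=7, y=0), (x=2, y=1), (x=6, y=1), (x=3, y=2), (x=5, y=2)
  Distance 4: (x=8, y=0), (x=1, y=1), (x=7, y=1), (x=2, y=2), (x=6, y=2)
  Distance 5: (x=9, y=0), (x=0, y=1), (x=8, y=1)
  Distance 6: (x=0, y=0), (x=10, y=0), (x=0, y=2), (x=8, y=2)
  Distance 7: (x=10, y=1), (x=9, y=2)
  Distance 8: (x=10, y=2)
Total reachable: 29 (grid has 29 open cells total)

Answer: Reachable cells: 29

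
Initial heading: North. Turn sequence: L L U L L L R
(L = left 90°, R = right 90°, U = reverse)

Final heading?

Answer: Final heading: South

Derivation:
Start: North
  L (left (90° counter-clockwise)) -> West
  L (left (90° counter-clockwise)) -> South
  U (U-turn (180°)) -> North
  L (left (90° counter-clockwise)) -> West
  L (left (90° counter-clockwise)) -> South
  L (left (90° counter-clockwise)) -> East
  R (right (90° clockwise)) -> South
Final: South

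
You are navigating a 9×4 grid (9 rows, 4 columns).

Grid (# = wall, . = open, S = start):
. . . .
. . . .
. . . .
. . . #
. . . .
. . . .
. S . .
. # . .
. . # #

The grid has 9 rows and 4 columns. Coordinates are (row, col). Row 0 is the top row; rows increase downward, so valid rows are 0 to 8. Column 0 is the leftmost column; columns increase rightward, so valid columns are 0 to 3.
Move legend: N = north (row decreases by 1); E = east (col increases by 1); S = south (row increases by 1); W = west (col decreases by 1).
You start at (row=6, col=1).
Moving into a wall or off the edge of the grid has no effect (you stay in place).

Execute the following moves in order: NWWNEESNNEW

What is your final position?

Answer: Final position: (row=3, col=1)

Derivation:
Start: (row=6, col=1)
  N (north): (row=6, col=1) -> (row=5, col=1)
  W (west): (row=5, col=1) -> (row=5, col=0)
  W (west): blocked, stay at (row=5, col=0)
  N (north): (row=5, col=0) -> (row=4, col=0)
  E (east): (row=4, col=0) -> (row=4, col=1)
  E (east): (row=4, col=1) -> (row=4, col=2)
  S (south): (row=4, col=2) -> (row=5, col=2)
  N (north): (row=5, col=2) -> (row=4, col=2)
  N (north): (row=4, col=2) -> (row=3, col=2)
  E (east): blocked, stay at (row=3, col=2)
  W (west): (row=3, col=2) -> (row=3, col=1)
Final: (row=3, col=1)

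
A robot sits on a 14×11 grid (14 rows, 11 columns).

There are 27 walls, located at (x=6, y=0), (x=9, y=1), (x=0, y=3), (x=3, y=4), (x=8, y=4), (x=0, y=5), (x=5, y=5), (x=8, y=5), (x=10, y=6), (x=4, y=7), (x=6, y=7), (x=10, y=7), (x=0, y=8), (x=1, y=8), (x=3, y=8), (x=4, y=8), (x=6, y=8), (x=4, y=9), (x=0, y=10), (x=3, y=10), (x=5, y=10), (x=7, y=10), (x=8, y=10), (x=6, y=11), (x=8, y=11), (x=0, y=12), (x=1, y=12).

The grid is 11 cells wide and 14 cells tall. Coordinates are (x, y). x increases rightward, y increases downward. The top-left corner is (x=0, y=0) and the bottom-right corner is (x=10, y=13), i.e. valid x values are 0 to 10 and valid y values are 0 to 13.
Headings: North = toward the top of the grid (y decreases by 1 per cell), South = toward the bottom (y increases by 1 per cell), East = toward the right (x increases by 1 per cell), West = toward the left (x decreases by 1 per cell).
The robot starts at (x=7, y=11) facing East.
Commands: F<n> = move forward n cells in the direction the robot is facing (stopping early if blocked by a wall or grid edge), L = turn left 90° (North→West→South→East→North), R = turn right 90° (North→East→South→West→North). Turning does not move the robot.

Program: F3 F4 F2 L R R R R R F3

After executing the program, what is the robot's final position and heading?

Start: (x=7, y=11), facing East
  F3: move forward 0/3 (blocked), now at (x=7, y=11)
  F4: move forward 0/4 (blocked), now at (x=7, y=11)
  F2: move forward 0/2 (blocked), now at (x=7, y=11)
  L: turn left, now facing North
  R: turn right, now facing East
  R: turn right, now facing South
  R: turn right, now facing West
  R: turn right, now facing North
  R: turn right, now facing East
  F3: move forward 0/3 (blocked), now at (x=7, y=11)
Final: (x=7, y=11), facing East

Answer: Final position: (x=7, y=11), facing East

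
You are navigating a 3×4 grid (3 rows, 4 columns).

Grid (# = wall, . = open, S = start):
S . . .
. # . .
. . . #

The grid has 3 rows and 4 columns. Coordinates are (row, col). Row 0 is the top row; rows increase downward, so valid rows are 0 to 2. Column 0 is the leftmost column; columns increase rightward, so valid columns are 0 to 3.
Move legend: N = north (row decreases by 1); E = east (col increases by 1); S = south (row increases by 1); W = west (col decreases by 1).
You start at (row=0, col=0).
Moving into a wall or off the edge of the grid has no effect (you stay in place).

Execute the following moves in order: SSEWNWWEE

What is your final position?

Answer: Final position: (row=1, col=0)

Derivation:
Start: (row=0, col=0)
  S (south): (row=0, col=0) -> (row=1, col=0)
  S (south): (row=1, col=0) -> (row=2, col=0)
  E (east): (row=2, col=0) -> (row=2, col=1)
  W (west): (row=2, col=1) -> (row=2, col=0)
  N (north): (row=2, col=0) -> (row=1, col=0)
  W (west): blocked, stay at (row=1, col=0)
  W (west): blocked, stay at (row=1, col=0)
  E (east): blocked, stay at (row=1, col=0)
  E (east): blocked, stay at (row=1, col=0)
Final: (row=1, col=0)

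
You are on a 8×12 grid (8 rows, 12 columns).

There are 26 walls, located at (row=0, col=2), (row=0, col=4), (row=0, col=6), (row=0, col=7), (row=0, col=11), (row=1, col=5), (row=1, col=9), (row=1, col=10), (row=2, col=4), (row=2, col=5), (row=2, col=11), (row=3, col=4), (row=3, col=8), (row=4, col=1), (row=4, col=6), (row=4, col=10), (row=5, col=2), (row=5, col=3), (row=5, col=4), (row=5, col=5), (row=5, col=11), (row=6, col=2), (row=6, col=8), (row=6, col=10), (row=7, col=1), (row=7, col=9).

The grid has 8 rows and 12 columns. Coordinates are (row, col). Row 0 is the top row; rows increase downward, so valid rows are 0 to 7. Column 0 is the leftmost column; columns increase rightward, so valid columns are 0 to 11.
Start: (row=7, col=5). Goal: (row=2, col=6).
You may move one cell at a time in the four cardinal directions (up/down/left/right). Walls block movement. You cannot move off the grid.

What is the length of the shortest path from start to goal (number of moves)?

BFS from (row=7, col=5) until reaching (row=2, col=6):
  Distance 0: (row=7, col=5)
  Distance 1: (row=6, col=5), (row=7, col=4), (row=7, col=6)
  Distance 2: (row=6, col=4), (row=6, col=6), (row=7, col=3), (row=7, col=7)
  Distance 3: (row=5, col=6), (row=6, col=3), (row=6, col=7), (row=7, col=2), (row=7, col=8)
  Distance 4: (row=5, col=7)
  Distance 5: (row=4, col=7), (row=5, col=8)
  Distance 6: (row=3, col=7), (row=4, col=8), (row=5, col=9)
  Distance 7: (row=2, col=7), (row=3, col=6), (row=4, col=9), (row=5, col=10), (row=6, col=9)
  Distance 8: (row=1, col=7), (row=2, col=6), (row=2, col=8), (row=3, col=5), (row=3, col=9)  <- goal reached here
One shortest path (8 moves): (row=7, col=5) -> (row=7, col=6) -> (row=7, col=7) -> (row=6, col=7) -> (row=5, col=7) -> (row=4, col=7) -> (row=3, col=7) -> (row=3, col=6) -> (row=2, col=6)

Answer: Shortest path length: 8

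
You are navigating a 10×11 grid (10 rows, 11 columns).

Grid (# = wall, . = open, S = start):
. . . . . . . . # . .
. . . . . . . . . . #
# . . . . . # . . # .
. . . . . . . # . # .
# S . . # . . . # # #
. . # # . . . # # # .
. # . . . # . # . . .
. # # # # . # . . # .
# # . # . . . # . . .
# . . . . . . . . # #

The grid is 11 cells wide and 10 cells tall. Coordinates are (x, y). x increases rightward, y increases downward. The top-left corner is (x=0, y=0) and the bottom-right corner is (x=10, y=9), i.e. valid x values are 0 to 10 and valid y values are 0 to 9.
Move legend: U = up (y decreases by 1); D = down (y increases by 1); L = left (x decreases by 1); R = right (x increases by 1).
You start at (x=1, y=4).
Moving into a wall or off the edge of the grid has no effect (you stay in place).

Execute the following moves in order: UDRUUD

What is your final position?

Answer: Final position: (x=2, y=3)

Derivation:
Start: (x=1, y=4)
  U (up): (x=1, y=4) -> (x=1, y=3)
  D (down): (x=1, y=3) -> (x=1, y=4)
  R (right): (x=1, y=4) -> (x=2, y=4)
  U (up): (x=2, y=4) -> (x=2, y=3)
  U (up): (x=2, y=3) -> (x=2, y=2)
  D (down): (x=2, y=2) -> (x=2, y=3)
Final: (x=2, y=3)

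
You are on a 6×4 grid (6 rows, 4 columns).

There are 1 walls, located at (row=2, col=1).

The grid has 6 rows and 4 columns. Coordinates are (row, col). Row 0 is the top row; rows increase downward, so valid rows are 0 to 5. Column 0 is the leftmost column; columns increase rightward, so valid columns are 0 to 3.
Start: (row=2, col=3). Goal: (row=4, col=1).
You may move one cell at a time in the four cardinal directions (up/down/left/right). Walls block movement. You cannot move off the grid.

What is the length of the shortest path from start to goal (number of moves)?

BFS from (row=2, col=3) until reaching (row=4, col=1):
  Distance 0: (row=2, col=3)
  Distance 1: (row=1, col=3), (row=2, col=2), (row=3, col=3)
  Distance 2: (row=0, col=3), (row=1, col=2), (row=3, col=2), (row=4, col=3)
  Distance 3: (row=0, col=2), (row=1, col=1), (row=3, col=1), (row=4, col=2), (row=5, col=3)
  Distance 4: (row=0, col=1), (row=1, col=0), (row=3, col=0), (row=4, col=1), (row=5, col=2)  <- goal reached here
One shortest path (4 moves): (row=2, col=3) -> (row=2, col=2) -> (row=3, col=2) -> (row=3, col=1) -> (row=4, col=1)

Answer: Shortest path length: 4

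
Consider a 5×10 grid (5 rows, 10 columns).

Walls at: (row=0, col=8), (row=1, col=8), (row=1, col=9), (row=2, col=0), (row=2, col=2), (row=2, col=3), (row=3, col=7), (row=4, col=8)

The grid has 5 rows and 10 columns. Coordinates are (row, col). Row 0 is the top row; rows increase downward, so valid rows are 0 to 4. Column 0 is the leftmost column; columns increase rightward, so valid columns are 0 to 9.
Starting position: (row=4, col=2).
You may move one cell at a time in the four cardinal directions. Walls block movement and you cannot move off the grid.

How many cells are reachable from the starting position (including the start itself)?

Answer: Reachable cells: 41

Derivation:
BFS flood-fill from (row=4, col=2):
  Distance 0: (row=4, col=2)
  Distance 1: (row=3, col=2), (row=4, col=1), (row=4, col=3)
  Distance 2: (row=3, col=1), (row=3, col=3), (row=4, col=0), (row=4, col=4)
  Distance 3: (row=2, col=1), (row=3, col=0), (row=3, col=4), (row=4, col=5)
  Distance 4: (row=1, col=1), (row=2, col=4), (row=3, col=5), (row=4, col=6)
  Distance 5: (row=0, col=1), (row=1, col=0), (row=1, col=2), (row=1, col=4), (row=2, col=5), (row=3, col=6), (row=4, col=7)
  Distance 6: (row=0, col=0), (row=0, col=2), (row=0, col=4), (row=1, col=3), (row=1, col=5), (row=2, col=6)
  Distance 7: (row=0, col=3), (row=0, col=5), (row=1, col=6), (row=2, col=7)
  Distance 8: (row=0, col=6), (row=1, col=7), (row=2, col=8)
  Distance 9: (row=0, col=7), (row=2, col=9), (row=3, col=8)
  Distance 10: (row=3, col=9)
  Distance 11: (row=4, col=9)
Total reachable: 41 (grid has 42 open cells total)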